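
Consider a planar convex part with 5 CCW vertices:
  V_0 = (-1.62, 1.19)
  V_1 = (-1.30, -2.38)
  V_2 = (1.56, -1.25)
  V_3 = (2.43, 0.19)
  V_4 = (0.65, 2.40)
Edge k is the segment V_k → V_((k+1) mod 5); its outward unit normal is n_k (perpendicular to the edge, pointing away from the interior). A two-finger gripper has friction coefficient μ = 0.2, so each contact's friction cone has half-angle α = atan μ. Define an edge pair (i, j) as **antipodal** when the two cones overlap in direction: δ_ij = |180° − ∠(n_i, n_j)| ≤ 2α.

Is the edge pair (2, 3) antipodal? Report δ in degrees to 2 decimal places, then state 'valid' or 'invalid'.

α = atan 0.2 = 11.31°;  2α = 22.62°
edge 2: e_2 = (+0.87, +1.44);  n_2 = (+0.8559, -0.5171)
edge 3: e_3 = (-1.78, +2.21);  n_3 = (+0.7788, +0.6273)
∠(n_2, n_3) = 69.99°
δ = |180° − 69.99°| = 110.01°
110.01° > 2α = 22.62°  →  invalid

δ = 110.01°, invalid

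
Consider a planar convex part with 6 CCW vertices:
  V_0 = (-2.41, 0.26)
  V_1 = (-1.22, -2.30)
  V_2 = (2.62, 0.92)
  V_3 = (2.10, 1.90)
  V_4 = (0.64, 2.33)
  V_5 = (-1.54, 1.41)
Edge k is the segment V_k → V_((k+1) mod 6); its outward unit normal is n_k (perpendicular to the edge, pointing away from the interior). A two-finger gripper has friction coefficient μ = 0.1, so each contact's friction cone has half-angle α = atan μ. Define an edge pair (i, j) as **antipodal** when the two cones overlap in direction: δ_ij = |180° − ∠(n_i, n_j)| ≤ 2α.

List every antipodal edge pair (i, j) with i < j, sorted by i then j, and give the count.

count = 1; pairs: (0,2)

α = atan 0.1 = 5.71°;  2α = 11.42°
n_0 = (-0.9068, -0.4215)
n_1 = (+0.6425, -0.7663)
n_2 = (+0.8833, +0.4687)
n_3 = (+0.2825, +0.9593)
n_4 = (-0.3888, +0.9213)
n_5 = (-0.7975, +0.6033)
  (0,1): δ = 74.95°  ·
  (0,2): δ = 3.02°  ✓
  (0,3): δ = 48.66°  ·
  (0,4): δ = 87.95°  ·
  (0,5): δ = 117.96°  ·
  (1,2): δ = 102.03°  ·
  (1,3): δ = 56.39°  ·
  (1,4): δ = 17.10°  ·
  (1,5): δ = 12.91°  ·
  (2,3): δ = 134.36°  ·
  (2,4): δ = 95.07°  ·
  (2,5): δ = 65.06°  ·
  (3,4): δ = 140.71°  ·
  (3,5): δ = 110.70°  ·
  (4,5): δ = 149.99°  ·
antipodal pairs: 1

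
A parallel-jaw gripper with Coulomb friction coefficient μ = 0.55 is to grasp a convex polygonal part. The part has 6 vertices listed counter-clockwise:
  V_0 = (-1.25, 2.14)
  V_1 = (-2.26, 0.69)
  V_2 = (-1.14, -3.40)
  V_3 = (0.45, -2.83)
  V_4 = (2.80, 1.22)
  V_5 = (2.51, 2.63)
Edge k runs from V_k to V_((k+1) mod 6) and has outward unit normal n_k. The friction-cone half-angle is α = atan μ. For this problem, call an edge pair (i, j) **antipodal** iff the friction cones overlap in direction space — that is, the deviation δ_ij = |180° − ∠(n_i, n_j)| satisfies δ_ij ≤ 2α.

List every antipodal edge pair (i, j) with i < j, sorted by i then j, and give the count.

count = 7; pairs: (0,2), (0,3), (0,4), (1,3), (1,4), (2,5), (3,5)

α = atan 0.55 = 28.81°;  2α = 57.62°
n_0 = (-0.8206, +0.5716)
n_1 = (-0.9645, -0.2641)
n_2 = (+0.3375, -0.9413)
n_3 = (+0.8649, -0.5019)
n_4 = (+0.9795, +0.2015)
n_5 = (-0.1292, +0.9916)
  (0,1): δ = 129.83°  ·
  (0,2): δ = 35.42°  ✓
  (0,3): δ = 4.73°  ✓
  (0,4): δ = 46.48°  ✓
  (0,5): δ = 132.28°  ·
  (1,2): δ = 85.59°  ·
  (1,3): δ = 45.44°  ✓
  (1,4): δ = 3.69°  ✓
  (1,5): δ = 82.11°  ·
  (2,3): δ = 139.85°  ·
  (2,4): δ = 98.10°  ·
  (2,5): δ = 12.30°  ✓
  (3,4): δ = 138.25°  ·
  (3,5): δ = 52.45°  ✓
  (4,5): δ = 94.20°  ·
antipodal pairs: 7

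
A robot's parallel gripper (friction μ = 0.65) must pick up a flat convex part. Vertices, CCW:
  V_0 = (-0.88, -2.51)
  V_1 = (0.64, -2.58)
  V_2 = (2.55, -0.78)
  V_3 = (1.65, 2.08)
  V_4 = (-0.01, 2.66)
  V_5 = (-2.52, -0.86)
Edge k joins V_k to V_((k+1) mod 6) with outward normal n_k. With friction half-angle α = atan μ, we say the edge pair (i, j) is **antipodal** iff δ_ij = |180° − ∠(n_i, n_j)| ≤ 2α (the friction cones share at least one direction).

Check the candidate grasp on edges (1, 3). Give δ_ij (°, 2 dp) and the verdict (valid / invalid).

δ = 62.56°, valid

α = atan 0.65 = 33.02°;  2α = 66.05°
edge 1: e_1 = (+1.91, +1.80);  n_1 = (+0.6858, -0.7278)
edge 3: e_3 = (-1.66, +0.58);  n_3 = (+0.3298, +0.9440)
∠(n_1, n_3) = 117.44°
δ = |180° − 117.44°| = 62.56°
62.56° ≤ 2α = 66.05°  →  valid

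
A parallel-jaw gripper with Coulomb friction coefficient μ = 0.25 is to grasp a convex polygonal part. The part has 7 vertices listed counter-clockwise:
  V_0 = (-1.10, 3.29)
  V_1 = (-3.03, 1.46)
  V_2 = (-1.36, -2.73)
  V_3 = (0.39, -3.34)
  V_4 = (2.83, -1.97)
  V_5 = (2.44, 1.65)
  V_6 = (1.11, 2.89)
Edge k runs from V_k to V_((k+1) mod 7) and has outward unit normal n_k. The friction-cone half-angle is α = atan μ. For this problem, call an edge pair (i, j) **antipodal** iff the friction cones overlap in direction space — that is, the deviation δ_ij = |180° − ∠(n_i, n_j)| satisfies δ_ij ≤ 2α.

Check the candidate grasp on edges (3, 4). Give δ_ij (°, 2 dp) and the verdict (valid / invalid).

α = atan 0.25 = 14.04°;  2α = 28.07°
edge 3: e_3 = (+2.44, +1.37);  n_3 = (+0.4896, -0.8720)
edge 4: e_4 = (-0.39, +3.62);  n_4 = (+0.9942, +0.1071)
∠(n_3, n_4) = 66.84°
δ = |180° − 66.84°| = 113.16°
113.16° > 2α = 28.07°  →  invalid

δ = 113.16°, invalid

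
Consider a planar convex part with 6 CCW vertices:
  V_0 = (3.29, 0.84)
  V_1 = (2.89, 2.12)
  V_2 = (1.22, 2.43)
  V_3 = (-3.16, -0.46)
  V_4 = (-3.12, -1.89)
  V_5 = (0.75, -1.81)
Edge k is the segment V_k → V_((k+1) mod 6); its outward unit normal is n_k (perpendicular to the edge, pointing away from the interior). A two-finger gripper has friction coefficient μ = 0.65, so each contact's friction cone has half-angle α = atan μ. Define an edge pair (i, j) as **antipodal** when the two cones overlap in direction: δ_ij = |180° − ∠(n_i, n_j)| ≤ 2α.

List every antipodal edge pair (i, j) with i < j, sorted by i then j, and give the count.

count = 6; pairs: (0,3), (1,4), (1,5), (2,4), (2,5), (3,5)

α = atan 0.65 = 33.02°;  2α = 66.05°
n_0 = (+0.9545, +0.2983)
n_1 = (+0.1825, +0.9832)
n_2 = (-0.5507, +0.8347)
n_3 = (-0.9996, -0.0280)
n_4 = (+0.0207, -0.9998)
n_5 = (+0.7219, -0.6920)
  (0,1): δ = 117.87°  ·
  (0,2): δ = 73.94°  ·
  (0,3): δ = 15.75°  ✓
  (0,4): δ = 73.83°  ·
  (0,5): δ = 118.86°  ·
  (1,2): δ = 136.07°  ·
  (1,3): δ = 77.88°  ·
  (1,4): δ = 11.70°  ✓
  (1,5): δ = 56.73°  ✓
  (2,3): δ = 121.82°  ·
  (2,4): δ = 32.23°  ✓
  (2,5): δ = 12.80°  ✓
  (3,4): δ = 90.42°  ·
  (3,5): δ = 45.39°  ✓
  (4,5): δ = 134.97°  ·
antipodal pairs: 6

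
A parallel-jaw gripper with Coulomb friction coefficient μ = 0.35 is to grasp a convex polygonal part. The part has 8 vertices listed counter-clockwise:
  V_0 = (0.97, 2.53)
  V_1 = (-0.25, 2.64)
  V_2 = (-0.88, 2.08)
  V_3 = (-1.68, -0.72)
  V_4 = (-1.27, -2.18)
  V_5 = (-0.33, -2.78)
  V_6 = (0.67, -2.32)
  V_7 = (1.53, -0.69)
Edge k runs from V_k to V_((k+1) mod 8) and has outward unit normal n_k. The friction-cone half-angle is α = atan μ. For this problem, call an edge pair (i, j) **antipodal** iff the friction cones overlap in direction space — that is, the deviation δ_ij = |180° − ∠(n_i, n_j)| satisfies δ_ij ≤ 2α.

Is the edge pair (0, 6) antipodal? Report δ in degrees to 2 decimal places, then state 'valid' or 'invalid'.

δ = 67.34°, invalid

α = atan 0.35 = 19.29°;  2α = 38.58°
edge 0: e_0 = (-1.22, +0.11);  n_0 = (+0.0898, +0.9960)
edge 6: e_6 = (+0.86, +1.63);  n_6 = (+0.8844, -0.4666)
∠(n_0, n_6) = 112.66°
δ = |180° − 112.66°| = 67.34°
67.34° > 2α = 38.58°  →  invalid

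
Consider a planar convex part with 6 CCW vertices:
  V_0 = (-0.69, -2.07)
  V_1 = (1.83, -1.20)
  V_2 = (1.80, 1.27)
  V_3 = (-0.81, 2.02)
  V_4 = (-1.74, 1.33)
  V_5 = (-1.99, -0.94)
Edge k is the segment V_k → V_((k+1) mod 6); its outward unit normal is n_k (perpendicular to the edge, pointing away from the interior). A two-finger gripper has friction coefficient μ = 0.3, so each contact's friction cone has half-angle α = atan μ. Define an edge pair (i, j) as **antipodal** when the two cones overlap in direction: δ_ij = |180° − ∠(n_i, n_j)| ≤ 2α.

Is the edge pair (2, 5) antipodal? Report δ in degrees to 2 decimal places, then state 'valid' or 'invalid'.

δ = 24.97°, valid

α = atan 0.3 = 16.70°;  2α = 33.40°
edge 2: e_2 = (-2.61, +0.75);  n_2 = (+0.2762, +0.9611)
edge 5: e_5 = (+1.30, -1.13);  n_5 = (-0.6560, -0.7547)
∠(n_2, n_5) = 155.03°
δ = |180° − 155.03°| = 24.97°
24.97° ≤ 2α = 33.40°  →  valid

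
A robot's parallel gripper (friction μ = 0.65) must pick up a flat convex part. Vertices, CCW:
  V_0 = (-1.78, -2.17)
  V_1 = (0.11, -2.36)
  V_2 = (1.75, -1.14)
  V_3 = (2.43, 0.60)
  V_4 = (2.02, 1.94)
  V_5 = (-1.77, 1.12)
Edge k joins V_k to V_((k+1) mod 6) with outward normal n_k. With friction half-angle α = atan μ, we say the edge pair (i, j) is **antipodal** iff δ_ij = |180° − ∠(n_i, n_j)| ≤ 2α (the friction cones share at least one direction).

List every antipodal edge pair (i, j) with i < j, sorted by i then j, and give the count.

α = atan 0.65 = 33.02°;  2α = 66.05°
n_0 = (-0.1000, -0.9950)
n_1 = (+0.5969, -0.8023)
n_2 = (+0.9314, -0.3640)
n_3 = (+0.9562, +0.2926)
n_4 = (-0.2115, +0.9774)
n_5 = (-1.0000, +0.0030)
  (0,1): δ = 137.61°  ·
  (0,2): δ = 105.61°  ·
  (0,3): δ = 67.25°  ·
  (0,4): δ = 17.95°  ✓
  (0,5): δ = 95.57°  ·
  (1,2): δ = 147.99°  ·
  (1,3): δ = 109.63°  ·
  (1,4): δ = 24.44°  ✓
  (1,5): δ = 53.18°  ✓
  (2,3): δ = 141.64°  ·
  (2,4): δ = 56.45°  ✓
  (2,5): δ = 21.17°  ✓
  (3,4): δ = 94.80°  ·
  (3,5): δ = 17.19°  ✓
  (4,5): δ = 102.38°  ·
antipodal pairs: 6

count = 6; pairs: (0,4), (1,4), (1,5), (2,4), (2,5), (3,5)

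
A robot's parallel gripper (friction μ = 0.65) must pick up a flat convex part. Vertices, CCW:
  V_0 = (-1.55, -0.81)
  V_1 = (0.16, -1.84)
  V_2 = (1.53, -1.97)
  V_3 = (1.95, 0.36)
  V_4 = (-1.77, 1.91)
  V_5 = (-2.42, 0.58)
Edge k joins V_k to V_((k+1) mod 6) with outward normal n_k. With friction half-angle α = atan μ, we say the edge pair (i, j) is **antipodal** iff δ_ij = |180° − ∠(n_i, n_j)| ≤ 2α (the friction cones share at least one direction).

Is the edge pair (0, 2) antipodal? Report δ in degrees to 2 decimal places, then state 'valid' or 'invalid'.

α = atan 0.65 = 33.02°;  2α = 66.05°
edge 0: e_0 = (+1.71, -1.03);  n_0 = (-0.5160, -0.8566)
edge 2: e_2 = (+0.42, +2.33);  n_2 = (+0.9841, -0.1774)
∠(n_0, n_2) = 110.84°
δ = |180° − 110.84°| = 69.16°
69.16° > 2α = 66.05°  →  invalid

δ = 69.16°, invalid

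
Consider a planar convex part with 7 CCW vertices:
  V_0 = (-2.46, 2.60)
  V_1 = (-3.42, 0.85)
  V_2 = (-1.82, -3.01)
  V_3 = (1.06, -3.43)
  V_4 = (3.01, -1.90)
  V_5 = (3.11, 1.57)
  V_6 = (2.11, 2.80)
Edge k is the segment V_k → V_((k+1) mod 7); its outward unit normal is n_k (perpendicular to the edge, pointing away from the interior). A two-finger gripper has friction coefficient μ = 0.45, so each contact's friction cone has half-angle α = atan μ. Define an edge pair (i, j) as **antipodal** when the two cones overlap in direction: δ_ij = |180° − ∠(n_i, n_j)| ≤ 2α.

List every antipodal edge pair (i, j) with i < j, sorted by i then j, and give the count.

count = 7; pairs: (0,3), (0,4), (1,4), (1,5), (2,5), (2,6), (3,6)

α = atan 0.45 = 24.23°;  2α = 48.46°
n_0 = (-0.8767, +0.4810)
n_1 = (-0.9238, -0.3829)
n_2 = (-0.1443, -0.9895)
n_3 = (+0.6173, -0.7867)
n_4 = (+0.9996, -0.0288)
n_5 = (+0.7759, +0.6308)
n_6 = (-0.0437, +0.9990)
  (0,1): δ = 128.74°  ·
  (0,2): δ = 69.55°  ·
  (0,3): δ = 23.13°  ✓
  (0,4): δ = 27.10°  ✓
  (0,5): δ = 67.86°  ·
  (0,6): δ = 121.25°  ·
  (1,2): δ = 120.81°  ·
  (1,3): δ = 74.40°  ·
  (1,4): δ = 24.17°  ✓
  (1,5): δ = 16.60°  ✓
  (1,6): δ = 69.99°  ·
  (2,3): δ = 133.58°  ·
  (2,4): δ = 83.35°  ·
  (2,5): δ = 42.59°  ✓
  (2,6): δ = 10.80°  ✓
  (3,4): δ = 129.77°  ·
  (3,5): δ = 89.01°  ·
  (3,6): δ = 35.61°  ✓
  (4,5): δ = 139.24°  ·
  (4,6): δ = 85.84°  ·
  (5,6): δ = 126.61°  ·
antipodal pairs: 7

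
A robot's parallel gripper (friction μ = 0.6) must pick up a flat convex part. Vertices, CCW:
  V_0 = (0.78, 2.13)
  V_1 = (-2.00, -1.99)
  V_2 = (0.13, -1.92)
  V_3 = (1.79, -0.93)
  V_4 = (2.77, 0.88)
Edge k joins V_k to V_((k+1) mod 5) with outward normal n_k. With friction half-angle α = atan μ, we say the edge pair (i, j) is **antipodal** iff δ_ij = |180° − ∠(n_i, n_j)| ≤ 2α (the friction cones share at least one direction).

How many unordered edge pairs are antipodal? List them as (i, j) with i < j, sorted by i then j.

α = atan 0.6 = 30.96°;  2α = 61.93°
n_0 = (-0.8289, +0.5593)
n_1 = (+0.0328, -0.9995)
n_2 = (+0.5122, -0.8589)
n_3 = (+0.8794, -0.4761)
n_4 = (+0.5319, +0.8468)
  (0,1): δ = 54.11°  ✓
  (0,2): δ = 25.18°  ✓
  (0,3): δ = 5.58°  ✓
  (0,4): δ = 91.88°  ·
  (1,2): δ = 151.07°  ·
  (1,3): δ = 120.32°  ·
  (1,4): δ = 34.02°  ✓
  (2,3): δ = 149.24°  ·
  (2,4): δ = 62.95°  ·
  (3,4): δ = 93.70°  ·
antipodal pairs: 4

count = 4; pairs: (0,1), (0,2), (0,3), (1,4)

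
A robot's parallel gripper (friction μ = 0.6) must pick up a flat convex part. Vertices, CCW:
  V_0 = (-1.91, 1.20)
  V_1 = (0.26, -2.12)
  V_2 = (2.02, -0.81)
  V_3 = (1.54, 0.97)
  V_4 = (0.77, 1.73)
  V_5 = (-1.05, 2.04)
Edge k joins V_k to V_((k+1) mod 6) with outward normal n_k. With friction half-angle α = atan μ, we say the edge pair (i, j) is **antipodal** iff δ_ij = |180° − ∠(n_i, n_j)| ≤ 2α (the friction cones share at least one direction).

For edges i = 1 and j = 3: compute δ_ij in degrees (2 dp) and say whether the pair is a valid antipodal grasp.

α = atan 0.6 = 30.96°;  2α = 61.93°
edge 1: e_1 = (+1.76, +1.31);  n_1 = (+0.5971, -0.8022)
edge 3: e_3 = (-0.77, +0.76);  n_3 = (+0.7025, +0.7117)
∠(n_1, n_3) = 98.71°
δ = |180° − 98.71°| = 81.29°
81.29° > 2α = 61.93°  →  invalid

δ = 81.29°, invalid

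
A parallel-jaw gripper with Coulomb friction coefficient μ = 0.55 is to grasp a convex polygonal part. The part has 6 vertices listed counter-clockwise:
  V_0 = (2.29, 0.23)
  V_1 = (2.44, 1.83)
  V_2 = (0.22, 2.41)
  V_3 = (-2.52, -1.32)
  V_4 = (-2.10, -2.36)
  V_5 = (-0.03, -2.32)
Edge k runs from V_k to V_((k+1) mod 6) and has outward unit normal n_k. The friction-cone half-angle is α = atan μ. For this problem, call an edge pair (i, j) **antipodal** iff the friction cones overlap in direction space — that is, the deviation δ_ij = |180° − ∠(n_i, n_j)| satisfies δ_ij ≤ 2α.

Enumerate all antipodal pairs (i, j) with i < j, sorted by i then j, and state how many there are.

count = 6; pairs: (0,2), (0,3), (1,3), (1,4), (2,4), (2,5)

α = atan 0.55 = 28.81°;  2α = 57.62°
n_0 = (+0.9956, -0.0933)
n_1 = (+0.2528, +0.9675)
n_2 = (-0.8059, +0.5920)
n_3 = (-0.9272, -0.3745)
n_4 = (+0.0193, -0.9998)
n_5 = (+0.7397, -0.6730)
  (0,1): δ = 99.29°  ·
  (0,2): δ = 30.94°  ✓
  (0,3): δ = 27.35°  ✓
  (0,4): δ = 96.46°  ·
  (0,5): δ = 143.06°  ·
  (1,2): δ = 111.66°  ·
  (1,3): δ = 53.37°  ✓
  (1,4): δ = 15.75°  ✓
  (1,5): δ = 62.35°  ·
  (2,3): δ = 121.71°  ·
  (2,4): δ = 52.59°  ✓
  (2,5): δ = 6.00°  ✓
  (3,4): δ = 110.88°  ·
  (3,5): δ = 64.29°  ·
  (4,5): δ = 133.40°  ·
antipodal pairs: 6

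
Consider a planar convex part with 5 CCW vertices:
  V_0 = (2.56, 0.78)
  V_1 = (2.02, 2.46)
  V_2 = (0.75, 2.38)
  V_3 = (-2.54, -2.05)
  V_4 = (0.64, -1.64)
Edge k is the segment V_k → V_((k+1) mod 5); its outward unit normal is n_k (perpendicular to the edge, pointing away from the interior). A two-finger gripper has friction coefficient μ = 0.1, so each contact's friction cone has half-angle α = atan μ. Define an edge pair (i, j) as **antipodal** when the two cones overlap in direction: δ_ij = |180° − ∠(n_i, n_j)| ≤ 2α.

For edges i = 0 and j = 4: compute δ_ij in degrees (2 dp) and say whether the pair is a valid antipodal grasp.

α = atan 0.1 = 5.71°;  2α = 11.42°
edge 0: e_0 = (-0.54, +1.68);  n_0 = (+0.9520, +0.3060)
edge 4: e_4 = (+1.92, +2.42);  n_4 = (+0.7834, -0.6215)
∠(n_0, n_4) = 56.25°
δ = |180° − 56.25°| = 123.75°
123.75° > 2α = 11.42°  →  invalid

δ = 123.75°, invalid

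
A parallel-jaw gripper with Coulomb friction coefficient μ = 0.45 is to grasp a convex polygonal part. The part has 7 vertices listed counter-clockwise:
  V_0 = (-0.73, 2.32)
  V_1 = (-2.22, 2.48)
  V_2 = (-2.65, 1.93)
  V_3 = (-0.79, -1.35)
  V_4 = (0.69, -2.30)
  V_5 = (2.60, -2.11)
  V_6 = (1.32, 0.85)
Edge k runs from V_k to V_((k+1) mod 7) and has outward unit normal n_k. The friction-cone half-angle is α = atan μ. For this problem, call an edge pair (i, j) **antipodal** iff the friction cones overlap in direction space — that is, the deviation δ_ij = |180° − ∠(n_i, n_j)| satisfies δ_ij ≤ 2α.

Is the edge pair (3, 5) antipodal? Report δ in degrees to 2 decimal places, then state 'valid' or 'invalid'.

α = atan 0.45 = 24.23°;  2α = 48.46°
edge 3: e_3 = (+1.48, -0.95);  n_3 = (-0.5402, -0.8415)
edge 5: e_5 = (-1.28, +2.96);  n_5 = (+0.9179, +0.3969)
∠(n_3, n_5) = 146.08°
δ = |180° − 146.08°| = 33.92°
33.92° ≤ 2α = 48.46°  →  valid

δ = 33.92°, valid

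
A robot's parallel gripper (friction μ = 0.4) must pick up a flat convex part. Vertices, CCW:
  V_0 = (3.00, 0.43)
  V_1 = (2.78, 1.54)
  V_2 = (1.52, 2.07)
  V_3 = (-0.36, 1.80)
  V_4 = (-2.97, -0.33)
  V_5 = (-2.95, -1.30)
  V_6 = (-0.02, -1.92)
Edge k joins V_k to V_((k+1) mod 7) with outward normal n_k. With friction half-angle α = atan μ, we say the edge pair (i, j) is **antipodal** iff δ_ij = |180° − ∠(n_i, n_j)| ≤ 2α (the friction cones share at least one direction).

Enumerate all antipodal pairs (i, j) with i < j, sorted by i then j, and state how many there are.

count = 5; pairs: (0,4), (1,5), (2,5), (2,6), (3,6)

α = atan 0.4 = 21.80°;  2α = 43.60°
n_0 = (+0.9809, +0.1944)
n_1 = (+0.3877, +0.9218)
n_2 = (-0.1422, +0.9898)
n_3 = (-0.6323, +0.7748)
n_4 = (-0.9998, -0.0206)
n_5 = (-0.2070, -0.9783)
n_6 = (+0.6141, -0.7892)
  (0,1): δ = 124.02°  ·
  (0,2): δ = 93.04°  ·
  (0,3): δ = 61.99°  ·
  (0,4): δ = 10.03°  ✓
  (0,5): δ = 66.84°  ·
  (0,6): δ = 116.68°  ·
  (1,2): δ = 149.01°  ·
  (1,3): δ = 117.97°  ·
  (1,4): δ = 66.01°  ·
  (1,5): δ = 10.87°  ✓
  (1,6): δ = 60.70°  ·
  (2,3): δ = 148.96°  ·
  (2,4): δ = 96.99°  ·
  (2,5): δ = 20.12°  ✓
  (2,6): δ = 29.72°  ✓
  (3,4): δ = 128.04°  ·
  (3,5): δ = 51.17°  ·
  (3,6): δ = 1.33°  ✓
  (4,5): δ = 103.13°  ·
  (4,6): δ = 53.29°  ·
  (5,6): δ = 130.16°  ·
antipodal pairs: 5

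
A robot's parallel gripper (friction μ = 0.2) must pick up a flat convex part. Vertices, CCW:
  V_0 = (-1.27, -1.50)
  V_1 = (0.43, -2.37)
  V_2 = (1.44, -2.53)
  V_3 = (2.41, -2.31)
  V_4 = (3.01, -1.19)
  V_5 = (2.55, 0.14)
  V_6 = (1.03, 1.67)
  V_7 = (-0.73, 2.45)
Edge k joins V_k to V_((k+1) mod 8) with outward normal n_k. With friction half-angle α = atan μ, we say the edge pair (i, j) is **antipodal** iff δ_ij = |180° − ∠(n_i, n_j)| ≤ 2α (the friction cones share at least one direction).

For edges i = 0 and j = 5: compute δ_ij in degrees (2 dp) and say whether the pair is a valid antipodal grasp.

δ = 18.09°, valid

α = atan 0.2 = 11.31°;  2α = 22.62°
edge 0: e_0 = (+1.70, -0.87);  n_0 = (-0.4556, -0.8902)
edge 5: e_5 = (-1.52, +1.53);  n_5 = (+0.7094, +0.7048)
∠(n_0, n_5) = 161.91°
δ = |180° − 161.91°| = 18.09°
18.09° ≤ 2α = 22.62°  →  valid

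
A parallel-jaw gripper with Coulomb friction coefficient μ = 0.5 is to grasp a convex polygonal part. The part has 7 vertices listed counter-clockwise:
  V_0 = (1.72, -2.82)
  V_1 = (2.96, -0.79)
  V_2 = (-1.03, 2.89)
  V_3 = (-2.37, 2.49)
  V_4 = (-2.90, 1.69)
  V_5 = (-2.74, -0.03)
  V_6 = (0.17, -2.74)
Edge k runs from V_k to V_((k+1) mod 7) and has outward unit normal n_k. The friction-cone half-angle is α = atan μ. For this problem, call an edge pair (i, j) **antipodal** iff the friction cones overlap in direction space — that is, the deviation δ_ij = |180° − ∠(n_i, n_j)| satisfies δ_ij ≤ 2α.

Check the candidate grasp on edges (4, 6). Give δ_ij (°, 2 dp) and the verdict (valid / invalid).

δ = 98.27°, invalid

α = atan 0.5 = 26.57°;  2α = 53.13°
edge 4: e_4 = (+0.16, -1.72);  n_4 = (-0.9957, -0.0926)
edge 6: e_6 = (+1.55, -0.08);  n_6 = (-0.0515, -0.9987)
∠(n_4, n_6) = 81.73°
δ = |180° − 81.73°| = 98.27°
98.27° > 2α = 53.13°  →  invalid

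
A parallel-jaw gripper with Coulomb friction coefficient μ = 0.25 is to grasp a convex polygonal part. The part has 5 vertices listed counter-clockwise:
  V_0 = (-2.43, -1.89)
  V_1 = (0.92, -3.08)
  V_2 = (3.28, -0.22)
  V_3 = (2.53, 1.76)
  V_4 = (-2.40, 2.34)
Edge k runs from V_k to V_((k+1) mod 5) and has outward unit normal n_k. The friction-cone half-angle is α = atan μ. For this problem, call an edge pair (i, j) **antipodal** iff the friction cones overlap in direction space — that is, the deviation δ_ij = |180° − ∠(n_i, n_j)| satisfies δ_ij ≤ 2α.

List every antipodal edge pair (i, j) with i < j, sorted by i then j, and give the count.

count = 2; pairs: (0,3), (2,4)

α = atan 0.25 = 14.04°;  2α = 28.07°
n_0 = (-0.3347, -0.9423)
n_1 = (+0.7713, -0.6365)
n_2 = (+0.9352, +0.3542)
n_3 = (+0.1168, +0.9932)
n_4 = (-1.0000, +0.0071)
  (0,1): δ = 109.97°  ·
  (0,2): δ = 49.70°  ·
  (0,3): δ = 12.85°  ✓
  (0,4): δ = 109.15°  ·
  (1,2): δ = 119.73°  ·
  (1,3): δ = 57.18°  ·
  (1,4): δ = 39.12°  ·
  (2,3): δ = 117.46°  ·
  (2,4): δ = 21.15°  ✓
  (3,4): δ = 83.70°  ·
antipodal pairs: 2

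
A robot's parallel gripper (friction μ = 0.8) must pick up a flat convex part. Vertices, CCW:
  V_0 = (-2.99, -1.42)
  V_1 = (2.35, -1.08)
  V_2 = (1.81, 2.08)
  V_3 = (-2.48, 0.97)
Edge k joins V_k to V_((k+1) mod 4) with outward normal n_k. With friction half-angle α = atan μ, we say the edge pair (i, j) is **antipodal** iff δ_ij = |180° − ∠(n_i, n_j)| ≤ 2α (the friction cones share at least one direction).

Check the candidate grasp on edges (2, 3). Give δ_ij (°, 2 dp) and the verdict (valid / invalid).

α = atan 0.8 = 38.66°;  2α = 77.32°
edge 2: e_2 = (-4.29, -1.11);  n_2 = (-0.2505, +0.9681)
edge 3: e_3 = (-0.51, -2.39);  n_3 = (-0.9780, +0.2087)
∠(n_2, n_3) = 63.45°
δ = |180° − 63.45°| = 116.55°
116.55° > 2α = 77.32°  →  invalid

δ = 116.55°, invalid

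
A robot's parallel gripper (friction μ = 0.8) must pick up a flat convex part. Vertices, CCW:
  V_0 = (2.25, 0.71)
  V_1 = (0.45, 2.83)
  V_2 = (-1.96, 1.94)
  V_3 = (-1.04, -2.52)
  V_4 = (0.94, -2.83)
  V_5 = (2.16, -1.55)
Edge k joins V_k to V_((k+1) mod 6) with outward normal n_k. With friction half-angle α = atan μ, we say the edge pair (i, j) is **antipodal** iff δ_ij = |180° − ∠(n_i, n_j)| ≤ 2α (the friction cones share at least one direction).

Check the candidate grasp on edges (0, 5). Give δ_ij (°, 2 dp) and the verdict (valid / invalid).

δ = 137.39°, invalid

α = atan 0.8 = 38.66°;  2α = 77.32°
edge 0: e_0 = (-1.80, +2.12);  n_0 = (+0.7623, +0.6472)
edge 5: e_5 = (+0.09, +2.26);  n_5 = (+0.9992, -0.0398)
∠(n_0, n_5) = 42.61°
δ = |180° − 42.61°| = 137.39°
137.39° > 2α = 77.32°  →  invalid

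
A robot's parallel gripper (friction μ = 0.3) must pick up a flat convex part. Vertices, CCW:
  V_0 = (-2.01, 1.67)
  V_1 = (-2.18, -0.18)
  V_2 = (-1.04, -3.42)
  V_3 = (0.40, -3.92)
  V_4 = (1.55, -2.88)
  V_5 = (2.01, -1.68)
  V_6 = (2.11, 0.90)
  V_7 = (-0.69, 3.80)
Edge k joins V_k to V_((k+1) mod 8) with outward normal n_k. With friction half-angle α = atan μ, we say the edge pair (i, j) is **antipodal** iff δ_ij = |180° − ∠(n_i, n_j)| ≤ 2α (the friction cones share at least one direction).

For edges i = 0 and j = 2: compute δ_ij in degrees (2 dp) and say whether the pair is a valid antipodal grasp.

δ = 103.90°, invalid

α = atan 0.3 = 16.70°;  2α = 33.40°
edge 0: e_0 = (-0.17, -1.85);  n_0 = (-0.9958, +0.0915)
edge 2: e_2 = (+1.44, -0.50);  n_2 = (-0.3280, -0.9447)
∠(n_0, n_2) = 76.10°
δ = |180° − 76.10°| = 103.90°
103.90° > 2α = 33.40°  →  invalid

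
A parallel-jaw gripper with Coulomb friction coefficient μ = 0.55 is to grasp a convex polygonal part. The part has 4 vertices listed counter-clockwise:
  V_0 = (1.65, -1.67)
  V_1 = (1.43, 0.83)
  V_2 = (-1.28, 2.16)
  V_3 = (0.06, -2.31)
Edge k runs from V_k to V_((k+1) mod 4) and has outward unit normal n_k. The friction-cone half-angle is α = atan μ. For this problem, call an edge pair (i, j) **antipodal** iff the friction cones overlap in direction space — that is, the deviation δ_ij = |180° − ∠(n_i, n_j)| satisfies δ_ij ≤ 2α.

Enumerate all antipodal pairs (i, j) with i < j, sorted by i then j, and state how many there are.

α = atan 0.55 = 28.81°;  2α = 57.62°
n_0 = (+0.9962, +0.0877)
n_1 = (+0.4406, +0.8977)
n_2 = (-0.9579, -0.2872)
n_3 = (+0.3734, -0.9277)
  (0,1): δ = 121.17°  ·
  (0,2): δ = 11.66°  ✓
  (0,3): δ = 106.90°  ·
  (1,2): δ = 47.17°  ✓
  (1,3): δ = 48.07°  ✓
  (2,3): δ = 84.76°  ·
antipodal pairs: 3

count = 3; pairs: (0,2), (1,2), (1,3)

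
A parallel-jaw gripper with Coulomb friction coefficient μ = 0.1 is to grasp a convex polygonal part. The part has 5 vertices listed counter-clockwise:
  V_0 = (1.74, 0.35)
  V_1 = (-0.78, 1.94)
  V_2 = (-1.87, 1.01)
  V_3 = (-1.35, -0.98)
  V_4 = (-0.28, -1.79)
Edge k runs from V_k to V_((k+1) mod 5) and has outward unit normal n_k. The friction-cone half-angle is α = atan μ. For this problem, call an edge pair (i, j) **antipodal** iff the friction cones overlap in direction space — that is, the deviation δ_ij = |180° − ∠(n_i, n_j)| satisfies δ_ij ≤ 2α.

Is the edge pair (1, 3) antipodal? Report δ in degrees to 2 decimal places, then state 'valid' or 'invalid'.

δ = 77.60°, invalid

α = atan 0.1 = 5.71°;  2α = 11.42°
edge 1: e_1 = (-1.09, -0.93);  n_1 = (-0.6491, +0.7607)
edge 3: e_3 = (+1.07, -0.81);  n_3 = (-0.6036, -0.7973)
∠(n_1, n_3) = 102.40°
δ = |180° − 102.40°| = 77.60°
77.60° > 2α = 11.42°  →  invalid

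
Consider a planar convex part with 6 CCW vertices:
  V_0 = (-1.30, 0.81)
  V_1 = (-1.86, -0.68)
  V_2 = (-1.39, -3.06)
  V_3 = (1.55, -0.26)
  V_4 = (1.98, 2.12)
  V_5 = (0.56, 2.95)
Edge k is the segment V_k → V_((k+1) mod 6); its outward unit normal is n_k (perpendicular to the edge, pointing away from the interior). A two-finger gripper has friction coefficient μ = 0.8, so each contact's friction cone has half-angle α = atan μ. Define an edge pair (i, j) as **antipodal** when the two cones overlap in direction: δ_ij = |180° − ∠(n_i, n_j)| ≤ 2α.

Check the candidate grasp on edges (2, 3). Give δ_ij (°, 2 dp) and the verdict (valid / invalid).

α = atan 0.8 = 38.66°;  2α = 77.32°
edge 2: e_2 = (+2.94, +2.80);  n_2 = (+0.6897, -0.7241)
edge 3: e_3 = (+0.43, +2.38);  n_3 = (+0.9841, -0.1778)
∠(n_2, n_3) = 36.16°
δ = |180° − 36.16°| = 143.84°
143.84° > 2α = 77.32°  →  invalid

δ = 143.84°, invalid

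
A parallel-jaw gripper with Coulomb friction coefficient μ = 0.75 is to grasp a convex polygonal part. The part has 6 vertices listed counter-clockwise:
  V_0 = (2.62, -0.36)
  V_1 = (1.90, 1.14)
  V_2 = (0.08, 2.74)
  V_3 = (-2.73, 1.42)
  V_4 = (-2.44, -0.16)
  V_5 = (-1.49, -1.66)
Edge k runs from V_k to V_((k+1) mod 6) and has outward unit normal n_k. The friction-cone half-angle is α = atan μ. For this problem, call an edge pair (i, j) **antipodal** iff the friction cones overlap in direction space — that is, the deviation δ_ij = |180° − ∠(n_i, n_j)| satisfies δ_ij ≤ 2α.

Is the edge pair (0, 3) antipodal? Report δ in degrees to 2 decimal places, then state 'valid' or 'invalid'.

δ = 15.24°, valid

α = atan 0.75 = 36.87°;  2α = 73.74°
edge 0: e_0 = (-0.72, +1.50);  n_0 = (+0.9015, +0.4327)
edge 3: e_3 = (+0.29, -1.58);  n_3 = (-0.9836, -0.1805)
∠(n_0, n_3) = 164.76°
δ = |180° − 164.76°| = 15.24°
15.24° ≤ 2α = 73.74°  →  valid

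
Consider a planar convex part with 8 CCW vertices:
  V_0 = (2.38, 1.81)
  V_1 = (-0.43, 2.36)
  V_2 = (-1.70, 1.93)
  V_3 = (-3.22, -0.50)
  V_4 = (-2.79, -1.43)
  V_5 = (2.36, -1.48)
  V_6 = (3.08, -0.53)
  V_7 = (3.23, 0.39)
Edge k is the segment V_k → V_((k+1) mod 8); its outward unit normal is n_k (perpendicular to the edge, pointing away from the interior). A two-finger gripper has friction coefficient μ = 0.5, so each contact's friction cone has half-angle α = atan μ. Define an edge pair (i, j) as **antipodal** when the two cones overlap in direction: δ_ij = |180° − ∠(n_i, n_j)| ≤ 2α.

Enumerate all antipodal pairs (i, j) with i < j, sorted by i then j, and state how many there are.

α = atan 0.5 = 26.57°;  2α = 53.13°
n_0 = (+0.1921, +0.9814)
n_1 = (-0.3207, +0.9472)
n_2 = (-0.8478, +0.5303)
n_3 = (-0.9077, -0.4197)
n_4 = (-0.0097, -1.0000)
n_5 = (+0.7970, -0.6040)
n_6 = (+0.9870, -0.1609)
n_7 = (+0.8580, +0.5136)
  (0,1): δ = 150.22°  ·
  (0,2): δ = 110.95°  ·
  (0,3): δ = 54.11°  ·
  (0,4): δ = 10.52°  ✓
  (0,5): δ = 63.92°  ·
  (0,6): δ = 91.81°  ·
  (0,7): δ = 131.98°  ·
  (1,2): δ = 140.73°  ·
  (1,3): δ = 83.89°  ·
  (1,4): δ = 19.26°  ✓
  (1,5): δ = 34.14°  ✓
  (1,6): δ = 62.03°  ·
  (1,7): δ = 102.20°  ·
  (2,3): δ = 123.16°  ·
  (2,4): δ = 58.53°  ·
  (2,5): δ = 5.13°  ✓
  (2,6): δ = 22.77°  ✓
  (2,7): δ = 62.93°  ·
  (3,4): δ = 115.37°  ·
  (3,5): δ = 61.97°  ·
  (3,6): δ = 34.07°  ✓
  (3,7): δ = 6.09°  ✓
  (4,5): δ = 126.60°  ·
  (4,6): δ = 98.70°  ·
  (4,7): δ = 58.54°  ·
  (5,6): δ = 152.10°  ·
  (5,7): δ = 111.94°  ·
  (6,7): δ = 139.84°  ·
antipodal pairs: 7

count = 7; pairs: (0,4), (1,4), (1,5), (2,5), (2,6), (3,6), (3,7)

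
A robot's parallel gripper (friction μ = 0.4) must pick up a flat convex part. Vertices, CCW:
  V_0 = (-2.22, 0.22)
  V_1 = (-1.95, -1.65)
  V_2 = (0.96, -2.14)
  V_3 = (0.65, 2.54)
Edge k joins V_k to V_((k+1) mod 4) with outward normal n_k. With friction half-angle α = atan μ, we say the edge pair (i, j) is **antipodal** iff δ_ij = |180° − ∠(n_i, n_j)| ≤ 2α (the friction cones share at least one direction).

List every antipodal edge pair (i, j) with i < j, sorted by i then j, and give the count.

count = 1; pairs: (0,2)

α = atan 0.4 = 21.80°;  2α = 43.60°
n_0 = (-0.9897, -0.1429)
n_1 = (-0.1660, -0.9861)
n_2 = (+0.9978, +0.0661)
n_3 = (-0.6287, +0.7777)
  (0,1): δ = 107.77°  ·
  (0,2): δ = 4.43°  ✓
  (0,3): δ = 120.73°  ·
  (1,2): δ = 76.65°  ·
  (1,3): δ = 48.51°  ·
  (2,3): δ = 54.84°  ·
antipodal pairs: 1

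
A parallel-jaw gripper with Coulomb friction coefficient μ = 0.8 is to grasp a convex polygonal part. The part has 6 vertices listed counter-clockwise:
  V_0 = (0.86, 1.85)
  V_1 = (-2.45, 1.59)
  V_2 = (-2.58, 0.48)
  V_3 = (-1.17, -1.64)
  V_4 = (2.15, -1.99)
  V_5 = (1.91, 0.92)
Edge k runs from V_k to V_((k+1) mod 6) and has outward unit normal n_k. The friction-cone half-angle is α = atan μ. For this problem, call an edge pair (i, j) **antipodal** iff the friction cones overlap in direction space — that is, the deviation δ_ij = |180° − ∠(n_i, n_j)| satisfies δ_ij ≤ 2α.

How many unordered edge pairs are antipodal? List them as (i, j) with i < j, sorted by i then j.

count = 7; pairs: (0,2), (0,3), (1,4), (1,5), (2,4), (2,5), (3,5)

α = atan 0.8 = 38.66°;  2α = 77.32°
n_0 = (-0.0783, +0.9969)
n_1 = (-0.9932, +0.1163)
n_2 = (-0.8327, -0.5538)
n_3 = (-0.1048, -0.9945)
n_4 = (+0.9966, +0.0822)
n_5 = (+0.6630, +0.7486)
  (0,1): δ = 101.17°  ·
  (0,2): δ = 60.86°  ✓
  (0,3): δ = 10.51°  ✓
  (0,4): δ = 90.22°  ·
  (0,5): δ = 133.98°  ·
  (1,2): δ = 139.69°  ·
  (1,3): δ = 89.34°  ·
  (1,4): δ = 11.39°  ✓
  (1,5): δ = 55.15°  ✓
  (2,3): δ = 129.65°  ·
  (2,4): δ = 28.91°  ✓
  (2,5): δ = 14.84°  ✓
  (3,4): δ = 79.27°  ·
  (3,5): δ = 35.51°  ✓
  (4,5): δ = 136.25°  ·
antipodal pairs: 7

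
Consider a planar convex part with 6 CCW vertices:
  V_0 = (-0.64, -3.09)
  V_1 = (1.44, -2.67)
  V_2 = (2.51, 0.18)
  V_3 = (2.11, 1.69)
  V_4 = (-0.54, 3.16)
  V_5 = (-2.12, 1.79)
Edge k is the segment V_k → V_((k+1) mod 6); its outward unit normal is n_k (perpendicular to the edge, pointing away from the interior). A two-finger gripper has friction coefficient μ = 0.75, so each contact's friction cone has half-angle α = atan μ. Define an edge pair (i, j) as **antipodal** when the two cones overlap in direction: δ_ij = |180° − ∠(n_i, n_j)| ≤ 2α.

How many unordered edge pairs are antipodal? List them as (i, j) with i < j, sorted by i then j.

count = 7; pairs: (0,3), (0,4), (1,4), (1,5), (2,4), (2,5), (3,5)

α = atan 0.75 = 36.87°;  2α = 73.74°
n_0 = (+0.1979, -0.9802)
n_1 = (+0.9362, -0.3515)
n_2 = (+0.9667, +0.2561)
n_3 = (+0.4851, +0.8745)
n_4 = (-0.6551, +0.7555)
n_5 = (-0.9570, -0.2902)
  (0,1): δ = 121.99°  ·
  (0,2): δ = 86.58°  ·
  (0,3): δ = 40.43°  ✓
  (0,4): δ = 29.51°  ✓
  (0,5): δ = 95.46°  ·
  (1,2): δ = 144.59°  ·
  (1,3): δ = 98.44°  ·
  (1,4): δ = 28.49°  ✓
  (1,5): δ = 37.45°  ✓
  (2,3): δ = 133.85°  ·
  (2,4): δ = 63.91°  ✓
  (2,5): δ = 2.03°  ✓
  (3,4): δ = 110.05°  ·
  (3,5): δ = 44.11°  ✓
  (4,5): δ = 114.06°  ·
antipodal pairs: 7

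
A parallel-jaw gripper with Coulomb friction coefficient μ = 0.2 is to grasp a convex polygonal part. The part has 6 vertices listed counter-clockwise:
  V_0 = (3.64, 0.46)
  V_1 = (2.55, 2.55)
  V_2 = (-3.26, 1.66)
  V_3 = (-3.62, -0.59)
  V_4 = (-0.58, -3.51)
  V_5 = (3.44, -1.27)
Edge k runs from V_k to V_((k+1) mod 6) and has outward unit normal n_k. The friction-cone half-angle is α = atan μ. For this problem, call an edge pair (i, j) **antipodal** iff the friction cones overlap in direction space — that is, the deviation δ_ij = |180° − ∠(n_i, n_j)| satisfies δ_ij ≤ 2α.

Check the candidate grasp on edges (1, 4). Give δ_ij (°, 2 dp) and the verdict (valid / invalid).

δ = 20.42°, valid

α = atan 0.2 = 11.31°;  2α = 22.62°
edge 1: e_1 = (-5.81, -0.89);  n_1 = (-0.1514, +0.9885)
edge 4: e_4 = (+4.02, +2.24);  n_4 = (+0.4867, -0.8735)
∠(n_1, n_4) = 159.58°
δ = |180° − 159.58°| = 20.42°
20.42° ≤ 2α = 22.62°  →  valid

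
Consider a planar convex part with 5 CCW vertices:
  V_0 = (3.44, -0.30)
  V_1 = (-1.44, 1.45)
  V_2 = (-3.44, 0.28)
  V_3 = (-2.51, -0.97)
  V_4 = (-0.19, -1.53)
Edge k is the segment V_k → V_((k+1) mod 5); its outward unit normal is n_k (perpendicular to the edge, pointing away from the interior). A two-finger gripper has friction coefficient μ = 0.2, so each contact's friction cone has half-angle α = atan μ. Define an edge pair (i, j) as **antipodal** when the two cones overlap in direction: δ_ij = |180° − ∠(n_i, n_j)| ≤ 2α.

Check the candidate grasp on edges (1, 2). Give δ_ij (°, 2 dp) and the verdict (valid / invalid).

α = atan 0.2 = 11.31°;  2α = 22.62°
edge 1: e_1 = (-2.00, -1.17);  n_1 = (-0.5049, +0.8632)
edge 2: e_2 = (+0.93, -1.25);  n_2 = (-0.8023, -0.5969)
∠(n_1, n_2) = 96.32°
δ = |180° − 96.32°| = 83.68°
83.68° > 2α = 22.62°  →  invalid

δ = 83.68°, invalid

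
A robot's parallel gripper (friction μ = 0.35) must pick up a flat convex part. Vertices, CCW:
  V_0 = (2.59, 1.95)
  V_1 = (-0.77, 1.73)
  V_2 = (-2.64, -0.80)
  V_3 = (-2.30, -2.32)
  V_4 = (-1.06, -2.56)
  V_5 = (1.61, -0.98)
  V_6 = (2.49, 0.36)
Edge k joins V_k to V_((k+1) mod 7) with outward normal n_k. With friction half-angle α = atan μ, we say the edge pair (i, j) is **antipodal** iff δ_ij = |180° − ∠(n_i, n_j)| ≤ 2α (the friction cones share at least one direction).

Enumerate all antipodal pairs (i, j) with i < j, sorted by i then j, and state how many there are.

α = atan 0.35 = 19.29°;  2α = 38.58°
n_0 = (-0.0653, +0.9979)
n_1 = (-0.8042, +0.5944)
n_2 = (-0.9759, -0.2183)
n_3 = (-0.1900, -0.9818)
n_4 = (+0.5093, -0.8606)
n_5 = (+0.8359, -0.5489)
n_6 = (+0.9980, -0.0628)
  (0,1): δ = 130.22°  ·
  (0,2): δ = 81.14°  ·
  (0,3): δ = 14.70°  ✓
  (0,4): δ = 26.87°  ✓
  (0,5): δ = 52.96°  ·
  (0,6): δ = 82.66°  ·
  (1,2): δ = 130.92°  ·
  (1,3): δ = 64.48°  ·
  (1,4): δ = 22.92°  ✓
  (1,5): δ = 3.18°  ✓
  (1,6): δ = 32.87°  ✓
  (2,3): δ = 113.56°  ·
  (2,4): δ = 71.99°  ·
  (2,5): δ = 45.90°  ·
  (2,6): δ = 16.21°  ✓
  (3,4): δ = 138.43°  ·
  (3,5): δ = 112.34°  ·
  (3,6): δ = 82.64°  ·
  (4,5): δ = 153.91°  ·
  (4,6): δ = 124.21°  ·
  (5,6): δ = 150.31°  ·
antipodal pairs: 6

count = 6; pairs: (0,3), (0,4), (1,4), (1,5), (1,6), (2,6)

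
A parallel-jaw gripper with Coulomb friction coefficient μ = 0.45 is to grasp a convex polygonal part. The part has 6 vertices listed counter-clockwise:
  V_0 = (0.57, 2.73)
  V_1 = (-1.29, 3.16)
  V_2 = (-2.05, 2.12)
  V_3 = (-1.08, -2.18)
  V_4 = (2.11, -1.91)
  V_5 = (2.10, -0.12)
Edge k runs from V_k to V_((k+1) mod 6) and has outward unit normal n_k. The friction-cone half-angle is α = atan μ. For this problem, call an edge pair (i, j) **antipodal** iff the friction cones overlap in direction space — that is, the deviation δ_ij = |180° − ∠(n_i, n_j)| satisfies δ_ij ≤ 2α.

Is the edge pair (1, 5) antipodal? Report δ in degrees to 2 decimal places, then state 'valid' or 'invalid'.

α = atan 0.45 = 24.23°;  2α = 48.46°
edge 1: e_1 = (-0.76, -1.04);  n_1 = (-0.8074, +0.5900)
edge 5: e_5 = (-1.53, +2.85);  n_5 = (+0.8811, +0.4730)
∠(n_1, n_5) = 115.61°
δ = |180° − 115.61°| = 64.39°
64.39° > 2α = 48.46°  →  invalid

δ = 64.39°, invalid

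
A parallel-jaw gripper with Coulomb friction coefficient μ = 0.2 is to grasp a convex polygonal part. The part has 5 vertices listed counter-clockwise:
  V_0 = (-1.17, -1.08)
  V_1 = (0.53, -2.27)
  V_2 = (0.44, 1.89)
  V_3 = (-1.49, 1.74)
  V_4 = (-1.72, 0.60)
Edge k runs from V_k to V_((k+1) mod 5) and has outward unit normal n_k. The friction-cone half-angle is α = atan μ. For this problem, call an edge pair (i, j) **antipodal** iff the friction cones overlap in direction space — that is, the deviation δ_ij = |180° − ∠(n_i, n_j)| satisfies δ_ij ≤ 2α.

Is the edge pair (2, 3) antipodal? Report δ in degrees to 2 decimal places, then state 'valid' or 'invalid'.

δ = 105.85°, invalid

α = atan 0.2 = 11.31°;  2α = 22.62°
edge 2: e_2 = (-1.93, -0.15);  n_2 = (-0.0775, +0.9970)
edge 3: e_3 = (-0.23, -1.14);  n_3 = (-0.9802, +0.1978)
∠(n_2, n_3) = 74.15°
δ = |180° − 74.15°| = 105.85°
105.85° > 2α = 22.62°  →  invalid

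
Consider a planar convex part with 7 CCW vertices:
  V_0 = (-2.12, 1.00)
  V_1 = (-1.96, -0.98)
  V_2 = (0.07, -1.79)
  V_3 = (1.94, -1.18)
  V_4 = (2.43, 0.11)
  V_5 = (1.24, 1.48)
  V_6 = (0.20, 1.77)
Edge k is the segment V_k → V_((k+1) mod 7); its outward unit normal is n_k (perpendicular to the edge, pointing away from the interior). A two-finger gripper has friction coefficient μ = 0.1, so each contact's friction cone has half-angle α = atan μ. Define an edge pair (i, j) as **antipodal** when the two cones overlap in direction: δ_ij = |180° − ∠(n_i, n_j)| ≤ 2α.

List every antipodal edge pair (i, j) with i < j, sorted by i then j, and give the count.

α = atan 0.1 = 5.71°;  2α = 11.42°
n_0 = (-0.9968, -0.0805)
n_1 = (-0.3706, -0.9288)
n_2 = (+0.3101, -0.9507)
n_3 = (+0.9348, -0.3551)
n_4 = (+0.7550, +0.6558)
n_5 = (+0.2686, +0.9633)
n_6 = (-0.3150, +0.9491)
  (0,1): δ = 116.37°  ·
  (0,2): δ = 76.55°  ·
  (0,3): δ = 25.42°  ·
  (0,4): δ = 36.36°  ·
  (0,5): δ = 69.80°  ·
  (0,6): δ = 103.74°  ·
  (1,2): δ = 140.18°  ·
  (1,3): δ = 89.05°  ·
  (1,4): δ = 27.27°  ·
  (1,5): δ = 6.17°  ✓
  (1,6): δ = 40.11°  ·
  (2,3): δ = 128.87°  ·
  (2,4): δ = 67.09°  ·
  (2,5): δ = 33.65°  ·
  (2,6): δ = 0.29°  ✓
  (3,4): δ = 118.22°  ·
  (3,5): δ = 84.78°  ·
  (3,6): δ = 50.84°  ·
  (4,5): δ = 146.56°  ·
  (4,6): δ = 112.62°  ·
  (5,6): δ = 146.06°  ·
antipodal pairs: 2

count = 2; pairs: (1,5), (2,6)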